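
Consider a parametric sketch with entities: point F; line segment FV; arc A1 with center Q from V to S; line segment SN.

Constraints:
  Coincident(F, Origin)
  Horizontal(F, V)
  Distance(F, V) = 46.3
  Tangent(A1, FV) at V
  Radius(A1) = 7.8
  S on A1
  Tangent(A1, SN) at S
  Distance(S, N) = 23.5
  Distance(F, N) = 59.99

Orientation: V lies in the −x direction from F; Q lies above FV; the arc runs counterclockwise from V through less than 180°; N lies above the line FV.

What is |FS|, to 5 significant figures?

41.087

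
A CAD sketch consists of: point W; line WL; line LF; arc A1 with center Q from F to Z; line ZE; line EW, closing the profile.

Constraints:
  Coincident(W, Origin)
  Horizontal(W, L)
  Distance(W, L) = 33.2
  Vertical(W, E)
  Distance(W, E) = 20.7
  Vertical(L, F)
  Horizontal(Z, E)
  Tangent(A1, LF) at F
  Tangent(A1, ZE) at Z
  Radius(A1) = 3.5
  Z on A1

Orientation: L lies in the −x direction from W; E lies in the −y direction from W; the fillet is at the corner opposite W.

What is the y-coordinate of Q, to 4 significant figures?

-17.20

W is at the origin; W and L share the same y with |WL| = 33.2 and L on the −x side, so L = (-33.20, 0.000). WE is vertical with |WE| = 20.7 and E on the −y side, so E = (0.000, -20.70). The virtual corner opposite W is at (-33.20, -20.70). Tangency of A1 to LF means the radius QF is perpendicular to LF and the tangent condition forces QZ to be normal to ZE, with radius 3.5, so the center Q sits 3.5 in from both sides at Q = (-29.70, -17.20). So Q.y = -17.20.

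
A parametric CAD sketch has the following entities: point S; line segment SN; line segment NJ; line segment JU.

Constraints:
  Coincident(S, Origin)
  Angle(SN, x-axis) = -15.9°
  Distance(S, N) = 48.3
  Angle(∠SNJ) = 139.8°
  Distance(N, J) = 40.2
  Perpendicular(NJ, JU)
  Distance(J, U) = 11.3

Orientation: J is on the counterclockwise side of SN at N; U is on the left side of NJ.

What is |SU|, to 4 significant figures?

79.61

S is at the origin; SN runs at -15.9° with length 48.3, so N = 48.3·(cos -15.9°, sin -15.9°) = (46.45, -13.23). ∠SNJ = 139.8°, so NJ runs at -15.9° + (180° − 139.8°) = 24.30° from the x-axis; with |NJ| = 40.2, J = N + 40.2·(cos 24.30°, sin 24.30°) = (83.09, 3.311). The perpendicularity gives JU at right angles to NJ; with |JU| = 11.3 on the left of NJ, U = J + 11.3·(-0.4115, 0.9114) = (78.44, 13.61). Then |SU| = |U − S| = 79.61.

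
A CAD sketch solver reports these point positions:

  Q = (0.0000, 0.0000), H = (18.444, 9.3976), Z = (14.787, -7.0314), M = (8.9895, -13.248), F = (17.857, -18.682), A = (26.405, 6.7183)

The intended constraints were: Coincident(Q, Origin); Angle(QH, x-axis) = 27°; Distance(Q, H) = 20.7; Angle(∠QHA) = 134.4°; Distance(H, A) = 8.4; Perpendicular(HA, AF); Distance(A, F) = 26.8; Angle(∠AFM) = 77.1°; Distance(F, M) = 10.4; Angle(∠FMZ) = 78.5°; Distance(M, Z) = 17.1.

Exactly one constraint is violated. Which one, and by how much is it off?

Distance(M, Z) = 17.1 — off by 8.60.

Q = (0.00, 0.00) ✓; QH at 27.00° ✓; |QH| = 20.70 ✓; ∠QHA = 134.4° ✓; |HA| = 8.400 ✓; ∠(HA, AF) = 90.00° ✓; |AF| = 26.80 ✓; ∠AFM = 77.10° ✓; |FM| = 10.40 ✓; ∠FMZ = 78.50° ✓; |MZ| = 8.500 ✗.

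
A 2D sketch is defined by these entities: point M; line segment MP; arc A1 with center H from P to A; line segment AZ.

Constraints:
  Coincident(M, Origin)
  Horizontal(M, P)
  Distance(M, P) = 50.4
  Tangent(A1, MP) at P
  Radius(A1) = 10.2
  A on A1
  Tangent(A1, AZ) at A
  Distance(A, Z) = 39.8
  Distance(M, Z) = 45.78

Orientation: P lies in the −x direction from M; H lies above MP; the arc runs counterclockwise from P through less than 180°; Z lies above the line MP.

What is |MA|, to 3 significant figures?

41.8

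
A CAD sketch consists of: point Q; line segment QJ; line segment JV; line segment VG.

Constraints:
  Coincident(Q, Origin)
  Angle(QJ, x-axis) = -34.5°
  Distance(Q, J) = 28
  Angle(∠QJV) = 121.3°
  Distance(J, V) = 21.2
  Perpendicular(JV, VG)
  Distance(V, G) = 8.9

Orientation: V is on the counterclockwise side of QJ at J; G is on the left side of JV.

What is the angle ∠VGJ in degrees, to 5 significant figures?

67.227°

∠QJV = 121.3°, so JV runs at -34.5° + (180° − 121.3°) = 24.200° from the x-axis; with |JV| = 21.2, V = J + 21.2·(cos 24.200°, sin 24.200°) = (42.412, -7.1690). JV ⟂ VG; with |VG| = 8.9 on the left of JV, G = V + 8.9·(-0.40992, 0.91212) = (38.764, 0.94886). Then cos ∠VGJ = GV·GJ / (|GV||GJ|), giving 67.227°.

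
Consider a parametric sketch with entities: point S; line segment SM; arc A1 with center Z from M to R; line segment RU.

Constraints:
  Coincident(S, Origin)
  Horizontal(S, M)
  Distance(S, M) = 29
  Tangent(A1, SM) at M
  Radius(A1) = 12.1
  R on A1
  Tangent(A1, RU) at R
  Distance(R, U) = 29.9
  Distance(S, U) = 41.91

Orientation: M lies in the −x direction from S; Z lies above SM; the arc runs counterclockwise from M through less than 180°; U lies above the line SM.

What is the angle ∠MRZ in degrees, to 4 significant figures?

49.15°

S is at the origin; S and M share the same y with |SM| = 29.0 and M on the −x side, so M = (-29.00, 0.000). The tangent condition forces ZM to be normal to SM, so Z = M + (0, 12.1) = (-29.00, 12.10). Since ZR ⟂ RU (tangency), |ZU| = √(12.1² + 29.9²) = 32.26 regardless of where R sits on A1. So U lies on both circle(S, 41.91) and circle(Z, 32.26); the above-SM intersection is U = (-12.71, 39.94). R is the foot of the tangent from U: R = (-17.03, 10.35).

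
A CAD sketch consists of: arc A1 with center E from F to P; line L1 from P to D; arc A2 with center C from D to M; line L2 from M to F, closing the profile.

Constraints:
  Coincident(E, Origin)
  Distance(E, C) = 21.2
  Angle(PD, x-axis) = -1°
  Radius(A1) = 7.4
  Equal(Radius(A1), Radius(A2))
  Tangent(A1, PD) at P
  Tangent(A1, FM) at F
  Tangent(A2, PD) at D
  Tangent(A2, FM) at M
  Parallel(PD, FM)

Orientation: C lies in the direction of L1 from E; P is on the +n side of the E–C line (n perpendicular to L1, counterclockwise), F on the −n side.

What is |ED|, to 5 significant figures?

22.454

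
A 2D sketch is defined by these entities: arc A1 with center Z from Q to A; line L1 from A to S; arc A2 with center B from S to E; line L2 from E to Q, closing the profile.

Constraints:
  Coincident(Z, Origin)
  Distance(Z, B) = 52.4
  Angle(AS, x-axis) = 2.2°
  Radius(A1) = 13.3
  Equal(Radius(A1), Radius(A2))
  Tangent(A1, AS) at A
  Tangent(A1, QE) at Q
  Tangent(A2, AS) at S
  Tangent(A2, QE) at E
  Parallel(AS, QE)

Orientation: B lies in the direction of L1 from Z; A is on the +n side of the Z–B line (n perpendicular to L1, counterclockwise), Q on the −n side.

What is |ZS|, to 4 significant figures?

54.06

The slot axis is L1's direction at 2.2°, so u = (cos 2.2°, sin 2.2°) = (0.9993, 0.03839) and n = (−sin 2.2°, cos 2.2°) = (-0.03839, 0.9993). Z is at the origin and B lies 52.4 along u from Z, so B = 52.4·u = (52.36, 2.012). Tangency of A1 to both parallel lines with radius 13.3 puts A and Q at Z ± 13.3·n: A = (-0.5106, 13.29), Q = (0.5106, -13.29). Equal radii place S and E the same way about B: S = B + 13.3·n = (51.85, 15.30), E = B − 13.3·n = (52.87, -11.28). Then |ZS| = |S − Z| = 54.06.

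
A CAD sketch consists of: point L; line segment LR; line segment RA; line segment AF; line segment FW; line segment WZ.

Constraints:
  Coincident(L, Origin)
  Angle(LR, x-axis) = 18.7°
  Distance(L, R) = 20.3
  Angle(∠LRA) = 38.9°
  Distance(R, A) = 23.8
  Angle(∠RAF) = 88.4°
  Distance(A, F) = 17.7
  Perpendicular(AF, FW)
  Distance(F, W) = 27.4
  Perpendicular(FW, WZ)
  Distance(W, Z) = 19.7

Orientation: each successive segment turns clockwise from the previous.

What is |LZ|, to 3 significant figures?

24.8

L is at the origin; LR runs at 18.7° with length 20.3, so R = (19.2, 6.51). ∠LRA = 38.9° gives RA at -122° from the x-axis; with |RA| = 23.8, A = (6.48, -13.6). ∠RAF = 88.4° gives AF at 146° from the x-axis; with |AF| = 17.7, F = (-8.20, -3.69). The perpendicularity gives FW at right angles to AF, so FW runs at 56.0°; with |FW| = 27.4, W = (7.12, 19.0). FW ⟂ WZ, so WZ runs at -34.0°; with |WZ| = 19.7, Z = (23.5, 8.01). Then |LZ| = |Z − L| = 24.8.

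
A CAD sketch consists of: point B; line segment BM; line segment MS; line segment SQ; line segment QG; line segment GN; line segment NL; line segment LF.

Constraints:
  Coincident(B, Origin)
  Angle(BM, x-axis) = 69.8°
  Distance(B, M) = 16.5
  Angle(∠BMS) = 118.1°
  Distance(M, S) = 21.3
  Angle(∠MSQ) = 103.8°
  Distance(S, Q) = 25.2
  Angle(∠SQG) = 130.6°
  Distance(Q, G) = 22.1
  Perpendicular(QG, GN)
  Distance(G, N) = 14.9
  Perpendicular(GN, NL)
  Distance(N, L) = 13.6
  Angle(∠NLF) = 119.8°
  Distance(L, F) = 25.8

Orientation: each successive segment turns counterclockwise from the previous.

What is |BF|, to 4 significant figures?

44.99

The perpendicularity gives NL at right angles to GN, so NL runs at 77.30°; with |NL| = 13.6, L = (-18.08, 8.029). ∠NLF = 119.8° gives LF at 137.5° from the x-axis; with |LF| = 25.8, F = (-37.10, 25.46). Then |BF| = |F − B| = 44.99.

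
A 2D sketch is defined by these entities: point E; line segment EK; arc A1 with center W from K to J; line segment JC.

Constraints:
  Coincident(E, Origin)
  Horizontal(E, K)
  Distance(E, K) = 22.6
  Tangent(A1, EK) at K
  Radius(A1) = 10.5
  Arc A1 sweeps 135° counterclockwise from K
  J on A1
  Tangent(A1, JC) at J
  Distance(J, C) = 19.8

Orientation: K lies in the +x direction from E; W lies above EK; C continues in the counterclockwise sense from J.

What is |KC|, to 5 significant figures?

32.596

E is at the origin; EK is horizontal with |EK| = 22.6 and K on the +x side, so K = (22.600, 0.0000). A1 meets EK tangentially, so WK is at right angles to EK, so W = K + (0, 10.5) = (22.600, 10.500). On A1, K sits at bearing -90° from W; a 135° counterclockwise sweep puts J at bearing 45°, so J = W + 10.5·(cos 45°, sin 45°) = (30.025, 17.925). Since A1 is tangent to JC there, WJ ⟂ JC, so JC runs along (−sin 45°, cos 45°); with |JC| = 19.8, C = (16.024, 31.925). Then |KC| = |C − K| = 32.596.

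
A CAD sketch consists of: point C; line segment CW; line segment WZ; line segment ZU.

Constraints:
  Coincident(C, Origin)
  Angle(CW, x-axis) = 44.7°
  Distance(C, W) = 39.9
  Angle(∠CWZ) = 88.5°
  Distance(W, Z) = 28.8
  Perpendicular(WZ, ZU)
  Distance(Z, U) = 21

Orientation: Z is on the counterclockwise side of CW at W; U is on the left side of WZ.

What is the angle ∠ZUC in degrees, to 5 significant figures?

124.23°

C is at the origin; CW runs at 44.7° with length 39.9, so W = 39.9·(cos 44.7°, sin 44.7°) = (28.361, 28.065). ∠CWZ = 88.5°, so WZ runs at 44.7° + (180° − 88.5°) = 136.20° from the x-axis; with |WZ| = 28.8, Z = W + 28.8·(cos 136.20°, sin 136.20°) = (7.5742, 47.999). WZ ⟂ ZU; with |ZU| = 21.0 on the left of WZ, U = Z + 21.0·(-0.69214, -0.72176) = (-6.9608, 32.842). Then cos ∠ZUC = UZ·UC / (|UZ||UC|), giving 124.23°.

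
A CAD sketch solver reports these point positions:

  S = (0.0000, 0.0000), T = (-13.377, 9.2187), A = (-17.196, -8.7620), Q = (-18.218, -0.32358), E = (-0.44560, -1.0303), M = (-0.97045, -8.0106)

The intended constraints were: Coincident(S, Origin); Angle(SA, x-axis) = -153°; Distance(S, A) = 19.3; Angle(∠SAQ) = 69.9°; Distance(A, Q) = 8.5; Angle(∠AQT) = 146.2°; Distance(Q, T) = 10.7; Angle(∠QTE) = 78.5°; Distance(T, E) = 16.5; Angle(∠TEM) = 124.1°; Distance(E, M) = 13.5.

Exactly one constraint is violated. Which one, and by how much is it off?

Distance(E, M) = 13.5 — off by 6.50.

S = (0.00, 0.00) ✓; SA at -153.0° ✓; |SA| = 19.30 ✓; ∠SAQ = 69.91° ✓; |AQ| = 8.500 ✓; ∠AQT = 146.2° ✓; |QT| = 10.70 ✓; ∠QTE = 78.50° ✓; |TE| = 16.50 ✓; ∠TEM = 124.1° ✓; |EM| = 7.000 ✗.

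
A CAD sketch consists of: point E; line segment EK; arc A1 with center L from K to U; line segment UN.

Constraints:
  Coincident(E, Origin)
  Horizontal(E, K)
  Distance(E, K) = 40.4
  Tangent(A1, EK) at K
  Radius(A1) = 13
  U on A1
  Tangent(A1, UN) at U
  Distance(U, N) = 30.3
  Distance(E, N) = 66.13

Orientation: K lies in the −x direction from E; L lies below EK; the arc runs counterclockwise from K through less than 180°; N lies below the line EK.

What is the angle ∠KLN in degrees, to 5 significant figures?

165.79°

Checks: |LU| = 13.00 ✓; ∠(LU, UN) = 90.00° ✓; |UN| = 30.30 ✓; |EN| = 66.13 ✓.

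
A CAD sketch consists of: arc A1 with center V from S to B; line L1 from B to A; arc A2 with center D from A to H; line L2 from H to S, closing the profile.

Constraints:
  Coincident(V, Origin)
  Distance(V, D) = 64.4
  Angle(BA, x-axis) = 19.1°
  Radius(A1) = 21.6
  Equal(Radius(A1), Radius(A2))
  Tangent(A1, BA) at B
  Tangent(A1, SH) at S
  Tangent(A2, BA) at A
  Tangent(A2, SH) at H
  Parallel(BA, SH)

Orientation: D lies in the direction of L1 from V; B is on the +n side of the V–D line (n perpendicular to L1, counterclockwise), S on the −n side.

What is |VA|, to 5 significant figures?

67.926

The slot axis is L1's direction at 19.1°, so u = (cos 19.1°, sin 19.1°) = (0.94495, 0.32722) and n = (−sin 19.1°, cos 19.1°) = (-0.32722, 0.94495). V is at the origin and D lies 64.4 along u from V, so D = 64.4·u = (60.855, 21.073). Tangency of A1 to both parallel lines with radius 21.6 puts B and S at V ± 21.6·n: B = (-7.0679, 20.411), S = (7.0679, -20.411). Equal radii place A and H the same way about D: A = D + 21.6·n = (53.787, 41.484), H = D − 21.6·n = (67.923, 0.66194). Then |VA| = |A − V| = 67.926.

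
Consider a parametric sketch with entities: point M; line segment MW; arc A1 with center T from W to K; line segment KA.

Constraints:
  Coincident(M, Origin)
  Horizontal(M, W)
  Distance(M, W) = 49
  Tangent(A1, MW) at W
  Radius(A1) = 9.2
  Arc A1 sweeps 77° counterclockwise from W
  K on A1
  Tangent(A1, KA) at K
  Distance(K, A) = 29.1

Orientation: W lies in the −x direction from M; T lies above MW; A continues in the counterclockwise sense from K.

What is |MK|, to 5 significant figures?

40.666

A1 meets MW tangentially, so TW is at right angles to MW, so T = W + (0, 9.2) = (-49.000, 9.2000). On A1, W sits at bearing -90° from T; a 77° counterclockwise sweep puts K at bearing -13°, so K = T + 9.2·(cos -13°, sin -13°) = (-40.036, 7.1305). Then |MK| = |K − M| = 40.666.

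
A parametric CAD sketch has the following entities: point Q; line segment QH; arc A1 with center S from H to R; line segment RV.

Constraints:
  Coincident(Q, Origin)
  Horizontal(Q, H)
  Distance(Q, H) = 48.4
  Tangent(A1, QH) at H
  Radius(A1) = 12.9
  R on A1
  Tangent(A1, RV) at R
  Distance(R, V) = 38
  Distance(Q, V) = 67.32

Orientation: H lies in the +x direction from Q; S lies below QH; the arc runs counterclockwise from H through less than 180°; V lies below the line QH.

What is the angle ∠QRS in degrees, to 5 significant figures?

147.38°

Checks: |SH| = 12.90 ✓; |SR| = 12.90 ✓; ∠(SR, RV) = 90.00° ✓; |RV| = 38.00 ✓; |QV| = 67.32 ✓.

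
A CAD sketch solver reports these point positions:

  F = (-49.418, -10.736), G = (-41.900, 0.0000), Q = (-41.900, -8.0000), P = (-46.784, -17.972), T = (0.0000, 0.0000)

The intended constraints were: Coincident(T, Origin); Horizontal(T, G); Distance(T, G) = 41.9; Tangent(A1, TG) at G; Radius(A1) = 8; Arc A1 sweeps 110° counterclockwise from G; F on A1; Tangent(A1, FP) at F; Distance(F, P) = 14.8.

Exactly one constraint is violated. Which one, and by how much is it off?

Distance(F, P) = 14.8 — off by 7.10.

T = (0.00, 0.00) ✓; T.y = 0.00, G.y = 0.00 ✓; |TG| = 41.90 ✓; ∠(QG, GT) = 90.00° ✓; |QG| = 8.000 ✓; bearing(Q→F) − bearing(Q→G) = 110.0° ✓; |QF| = 8.000 ✓; ∠(QF, FP) = 90.00° ✓; |FP| = 7.700 ✗.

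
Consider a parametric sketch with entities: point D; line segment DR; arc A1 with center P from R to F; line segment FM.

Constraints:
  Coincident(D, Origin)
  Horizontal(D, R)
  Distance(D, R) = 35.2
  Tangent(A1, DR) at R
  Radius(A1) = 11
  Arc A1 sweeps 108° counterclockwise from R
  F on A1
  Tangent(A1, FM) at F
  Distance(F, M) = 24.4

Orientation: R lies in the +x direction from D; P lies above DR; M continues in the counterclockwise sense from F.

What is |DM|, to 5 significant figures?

53.548

D is at the origin; D and R share the same y with |DR| = 35.2 and R on the +x side, so R = (35.200, 0.0000). Tangency of A1 to DR means the radius PR is perpendicular to DR, so P = R + (0, 11) = (35.200, 11.000). On A1, R sits at bearing -90° from P; a 108° counterclockwise sweep puts F at bearing 18°, so F = P + 11.0·(cos 18°, sin 18°) = (45.662, 14.399). Tangency of A1 to FM means the radius PF is perpendicular to FM, so FM runs along (−sin 18°, cos 18°); with |FM| = 24.4, M = (38.122, 37.605). Then |DM| = |M − D| = 53.548.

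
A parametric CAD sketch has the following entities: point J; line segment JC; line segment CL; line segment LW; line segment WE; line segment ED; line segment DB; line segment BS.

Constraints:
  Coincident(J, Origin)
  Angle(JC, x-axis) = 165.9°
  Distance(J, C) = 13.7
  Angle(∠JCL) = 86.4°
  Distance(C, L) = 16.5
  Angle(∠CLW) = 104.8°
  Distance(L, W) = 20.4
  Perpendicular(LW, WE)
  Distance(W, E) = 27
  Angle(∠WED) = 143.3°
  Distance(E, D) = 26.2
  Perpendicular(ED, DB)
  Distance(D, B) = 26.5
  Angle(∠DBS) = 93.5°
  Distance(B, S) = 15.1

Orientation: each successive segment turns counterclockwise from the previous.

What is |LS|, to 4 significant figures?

21.20

J is at the origin; JC runs at 165.9° with length 13.7, so C = (-13.29, 3.338). ∠JCL = 86.4° gives CL at -100.5° from the x-axis; with |CL| = 16.5, L = (-16.29, -12.89). ∠CLW = 104.8° gives LW at -25.30° from the x-axis; with |LW| = 20.4, W = (2.149, -21.60). LW ⟂ WE, so WE runs at 64.70°; with |WE| = 27.0, E = (13.69, 2.806). ∠WED = 143.3° gives ED at 101.4° from the x-axis; with |ED| = 26.2, D = (8.509, 28.49). The perpendicularity gives DB at right angles to ED, so DB runs at -168.6°; with |DB| = 26.5, B = (-17.47, 23.25). ∠DBS = 93.5° gives BS at -82.10° from the x-axis; with |BS| = 15.1, S = (-15.39, 8.294). Then |LS| = |S − L| = 21.20.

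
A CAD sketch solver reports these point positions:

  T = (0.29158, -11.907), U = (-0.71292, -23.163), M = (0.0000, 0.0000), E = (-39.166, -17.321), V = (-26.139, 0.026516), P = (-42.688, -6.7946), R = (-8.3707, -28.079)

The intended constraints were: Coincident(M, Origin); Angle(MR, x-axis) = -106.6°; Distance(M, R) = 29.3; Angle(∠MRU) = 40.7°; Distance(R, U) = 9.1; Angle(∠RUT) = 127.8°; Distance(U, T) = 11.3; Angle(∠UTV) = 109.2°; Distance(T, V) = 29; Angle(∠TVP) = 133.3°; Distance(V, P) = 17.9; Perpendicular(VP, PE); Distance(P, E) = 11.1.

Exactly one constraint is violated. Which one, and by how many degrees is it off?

Perpendicular(VP, PE) — off by 3.90°.

M = (0.00, 0.00) ✓; MR at -106.6° ✓; |MR| = 29.30 ✓; ∠MRU = 40.70° ✓; |RU| = 9.100 ✓; ∠RUT = 127.8° ✓; |UT| = 11.30 ✓; ∠UTV = 109.2° ✓; |TV| = 29.00 ✓; ∠TVP = 133.3° ✓; |VP| = 17.90 ✓; ∠(VP, PE) = 86.10° ✗; |PE| = 11.10 ✓.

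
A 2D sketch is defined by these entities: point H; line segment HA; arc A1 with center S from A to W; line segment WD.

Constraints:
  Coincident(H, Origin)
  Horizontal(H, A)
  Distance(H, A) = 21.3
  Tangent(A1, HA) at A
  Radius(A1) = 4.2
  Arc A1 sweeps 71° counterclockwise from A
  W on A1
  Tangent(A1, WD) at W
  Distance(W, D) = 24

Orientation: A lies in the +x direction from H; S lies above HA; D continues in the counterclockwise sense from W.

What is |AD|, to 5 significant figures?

28.114

H is at the origin; HA is horizontal with |HA| = 21.3 and A on the +x side, so A = (21.300, 0.0000). A1 meets HA tangentially, so SA is at right angles to HA, so S = A + (0, 4.2) = (21.300, 4.2000). On A1, A sits at bearing -90° from S; a 71° counterclockwise sweep puts W at bearing -19°, so W = S + 4.2·(cos -19°, sin -19°) = (25.271, 2.8326). Since A1 is tangent to WD there, SW ⟂ WD, so WD runs along (−sin -19°, cos -19°); with |WD| = 24.0, D = (33.085, 25.525). Then |AD| = |D − A| = 28.114.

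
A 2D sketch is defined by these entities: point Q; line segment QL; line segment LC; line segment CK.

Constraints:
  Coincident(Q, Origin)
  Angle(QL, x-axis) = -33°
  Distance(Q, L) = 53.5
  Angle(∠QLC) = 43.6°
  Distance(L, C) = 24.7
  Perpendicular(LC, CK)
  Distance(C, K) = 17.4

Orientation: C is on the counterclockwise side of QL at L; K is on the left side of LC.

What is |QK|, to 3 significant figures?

24.0

Q is at the origin; QL runs at -33.0° with length 53.5, so L = 53.5·(cos -33.0°, sin -33.0°) = (44.9, -29.1). ∠QLC = 43.6°, so LC runs at -33.0° + (180° − 43.6°) = 103° from the x-axis; with |LC| = 24.7, C = L + 24.7·(cos 103°, sin 103°) = (39.1, -5.11). LC ⟂ CK; with |CK| = 17.4 on the left of LC, K = C + 17.4·(-0.973, -0.232) = (22.2, -9.14). Then |QK| = |K − Q| = 24.0.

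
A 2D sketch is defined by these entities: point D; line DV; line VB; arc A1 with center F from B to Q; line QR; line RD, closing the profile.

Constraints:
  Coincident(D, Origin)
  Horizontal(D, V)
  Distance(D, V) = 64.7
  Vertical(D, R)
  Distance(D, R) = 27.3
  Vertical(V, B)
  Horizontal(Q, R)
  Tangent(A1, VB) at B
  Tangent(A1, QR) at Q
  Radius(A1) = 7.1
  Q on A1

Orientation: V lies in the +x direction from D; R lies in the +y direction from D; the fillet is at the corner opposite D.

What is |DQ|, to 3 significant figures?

63.7

D is at the origin; DV is horizontal with |DV| = 64.7 and V on the +x side, so V = (64.7, 0.00). DR is vertical with |DR| = 27.3 and R on the +y side, so R = (0.00, 27.3). The virtual corner opposite D is at (64.7, 27.3). Tangency of A1 to VB means the radius FB is perpendicular to VB and A1 meets QR tangentially, so FQ is at right angles to QR, with radius 7.1, so the center F sits 7.1 in from both sides at F = (57.6, 20.2). That places the tangent points at B = (64.7, 20.2) on VB and Q = (57.6, 27.3) on QR. Then |DQ| = |Q − D| = 63.7.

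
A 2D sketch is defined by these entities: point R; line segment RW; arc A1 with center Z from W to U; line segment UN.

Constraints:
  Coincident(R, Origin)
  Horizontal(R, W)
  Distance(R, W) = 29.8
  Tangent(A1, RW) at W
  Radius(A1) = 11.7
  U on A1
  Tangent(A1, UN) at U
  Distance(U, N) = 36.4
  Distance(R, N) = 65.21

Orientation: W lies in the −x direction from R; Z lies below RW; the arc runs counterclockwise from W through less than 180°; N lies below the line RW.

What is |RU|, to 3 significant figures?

42.7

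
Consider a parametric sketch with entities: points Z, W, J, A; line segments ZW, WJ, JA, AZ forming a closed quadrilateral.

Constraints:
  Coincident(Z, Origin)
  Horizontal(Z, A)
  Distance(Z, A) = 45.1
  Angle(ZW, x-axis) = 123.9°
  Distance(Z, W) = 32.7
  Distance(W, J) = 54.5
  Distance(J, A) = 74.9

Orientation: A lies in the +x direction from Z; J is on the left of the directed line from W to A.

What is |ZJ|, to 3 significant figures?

71.1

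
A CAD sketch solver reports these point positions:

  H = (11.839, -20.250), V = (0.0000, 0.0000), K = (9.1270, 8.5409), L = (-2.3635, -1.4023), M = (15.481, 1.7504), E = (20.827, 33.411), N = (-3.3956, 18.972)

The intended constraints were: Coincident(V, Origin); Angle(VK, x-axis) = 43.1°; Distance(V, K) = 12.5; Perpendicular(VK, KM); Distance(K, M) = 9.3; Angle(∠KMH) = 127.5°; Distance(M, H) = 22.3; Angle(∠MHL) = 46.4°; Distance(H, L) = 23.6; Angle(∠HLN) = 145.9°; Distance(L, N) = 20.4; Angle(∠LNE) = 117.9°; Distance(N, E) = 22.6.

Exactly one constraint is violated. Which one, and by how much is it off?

Distance(N, E) = 22.6 — off by 5.60.

V = (0.00, 0.00) ✓; VK at 43.10° ✓; |VK| = 12.50 ✓; ∠(VK, KM) = 90.00° ✓; |KM| = 9.300 ✓; ∠KMH = 127.5° ✓; |MH| = 22.30 ✓; ∠MHL = 46.40° ✓; |HL| = 23.60 ✓; ∠HLN = 145.9° ✓; |LN| = 20.40 ✓; ∠LNE = 117.9° ✓; |NE| = 28.20 ✗.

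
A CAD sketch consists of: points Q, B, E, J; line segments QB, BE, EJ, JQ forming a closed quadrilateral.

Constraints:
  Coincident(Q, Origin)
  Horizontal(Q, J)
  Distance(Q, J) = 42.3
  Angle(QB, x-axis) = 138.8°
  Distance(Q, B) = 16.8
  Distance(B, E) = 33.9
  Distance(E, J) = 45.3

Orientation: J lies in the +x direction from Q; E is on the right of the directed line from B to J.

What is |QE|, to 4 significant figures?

19.79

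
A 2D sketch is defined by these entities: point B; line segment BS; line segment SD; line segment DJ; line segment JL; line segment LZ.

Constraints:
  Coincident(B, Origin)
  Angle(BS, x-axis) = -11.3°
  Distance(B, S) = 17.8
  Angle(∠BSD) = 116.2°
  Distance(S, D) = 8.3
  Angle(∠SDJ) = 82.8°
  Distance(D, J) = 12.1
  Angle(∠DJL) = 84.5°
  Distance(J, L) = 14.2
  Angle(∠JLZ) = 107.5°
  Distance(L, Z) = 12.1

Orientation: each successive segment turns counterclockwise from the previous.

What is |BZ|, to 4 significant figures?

19.15

B is at the origin; BS runs at -11.3° with length 17.8, so S = (17.45, -3.488). ∠BSD = 116.2° gives SD at 52.50° from the x-axis; with |SD| = 8.3, D = (22.51, 3.097). ∠SDJ = 82.8° gives DJ at 149.7° from the x-axis; with |DJ| = 12.1, J = (12.06, 9.202). ∠DJL = 84.5° gives JL at -114.8° from the x-axis; with |JL| = 14.2, L = (6.104, -3.689). ∠JLZ = 107.5° gives LZ at -42.30° from the x-axis; with |LZ| = 12.1, Z = (15.05, -11.83). Then |BZ| = |Z − B| = 19.15.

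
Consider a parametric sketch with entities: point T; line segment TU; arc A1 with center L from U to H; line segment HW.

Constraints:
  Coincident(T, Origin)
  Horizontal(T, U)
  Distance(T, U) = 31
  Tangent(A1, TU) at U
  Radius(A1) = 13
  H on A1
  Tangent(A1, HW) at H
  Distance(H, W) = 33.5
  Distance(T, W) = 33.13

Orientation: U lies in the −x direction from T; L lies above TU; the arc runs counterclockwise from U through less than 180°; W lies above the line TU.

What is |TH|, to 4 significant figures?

21.07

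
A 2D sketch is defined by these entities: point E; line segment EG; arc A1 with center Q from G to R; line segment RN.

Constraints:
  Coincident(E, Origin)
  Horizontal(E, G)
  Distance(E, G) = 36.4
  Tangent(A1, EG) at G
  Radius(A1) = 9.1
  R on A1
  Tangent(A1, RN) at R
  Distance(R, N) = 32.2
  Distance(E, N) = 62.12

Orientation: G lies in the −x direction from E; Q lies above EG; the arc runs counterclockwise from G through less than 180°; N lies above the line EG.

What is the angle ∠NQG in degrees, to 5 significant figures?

162.01°

E is at the origin; EG is horizontal with |EG| = 36.4 and G on the −x side, so G = (-36.400, 0.0000). Since A1 is tangent to EG there, QG ⟂ EG, so Q = G + (0, 9.1) = (-36.400, 9.1000). Since QR ⟂ RN (tangency), |QN| = √(9.1² + 32.2²) = 33.461 regardless of where R sits on A1. So N lies on both circle(E, 62.12) and circle(Q, 33.461); the above-EG intersection is N = (-46.733, 40.926). R is the foot of the tangent from N: R = (-28.835, 14.158).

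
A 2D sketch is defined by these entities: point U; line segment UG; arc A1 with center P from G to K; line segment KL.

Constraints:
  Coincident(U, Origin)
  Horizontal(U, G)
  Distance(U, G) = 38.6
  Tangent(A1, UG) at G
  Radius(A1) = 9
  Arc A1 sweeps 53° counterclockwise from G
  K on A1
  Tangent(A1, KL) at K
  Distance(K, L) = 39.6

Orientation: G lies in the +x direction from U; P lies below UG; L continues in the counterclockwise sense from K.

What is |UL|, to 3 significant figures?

36.0

U is at the origin; U and G share the same y with |UG| = 38.6 and G on the +x side, so G = (38.6, 0.00). The tangent condition forces PG to be normal to UG, so P = G + (0, -9) = (38.6, -9.00). On A1, G sits at bearing 90° from P; a 53° counterclockwise sweep puts K at bearing 143°, so K = P + 9.0·(cos 143°, sin 143°) = (31.4, -3.58). Since A1 is tangent to KL there, PK ⟂ KL, so KL runs along (−sin 143°, cos 143°); with |KL| = 39.6, L = (7.58, -35.2). Then |UL| = |L − U| = 36.0.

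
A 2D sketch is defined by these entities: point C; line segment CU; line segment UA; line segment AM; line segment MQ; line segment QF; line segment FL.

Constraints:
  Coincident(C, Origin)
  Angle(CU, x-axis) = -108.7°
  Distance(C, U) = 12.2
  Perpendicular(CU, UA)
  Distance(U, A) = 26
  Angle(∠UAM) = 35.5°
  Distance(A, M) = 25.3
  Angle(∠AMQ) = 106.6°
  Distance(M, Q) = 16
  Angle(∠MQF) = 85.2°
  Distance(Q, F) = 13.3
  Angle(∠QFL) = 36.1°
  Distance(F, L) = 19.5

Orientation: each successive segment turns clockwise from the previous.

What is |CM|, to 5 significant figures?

5.9498

C is at the origin; CU runs at -108.7° with length 12.2, so U = (-3.9115, -11.556). The perpendicularity gives UA at right angles to CU, so UA runs at 161.30°; with |UA| = 26.0, A = (-28.539, -3.2200). ∠UAM = 35.5° gives AM at 16.800° from the x-axis; with |AM| = 25.3, M = (-4.3188, 4.0925). Then |CM| = |M − C| = 5.9498.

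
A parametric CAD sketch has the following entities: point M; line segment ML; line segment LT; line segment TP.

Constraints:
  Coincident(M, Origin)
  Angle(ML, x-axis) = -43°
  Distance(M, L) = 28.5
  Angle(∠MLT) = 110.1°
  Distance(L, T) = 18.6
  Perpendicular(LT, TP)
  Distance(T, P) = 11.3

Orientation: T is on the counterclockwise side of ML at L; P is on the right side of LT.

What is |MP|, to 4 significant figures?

47.49

M is at the origin; ML runs at -43.0° with length 28.5, so L = 28.5·(cos -43.0°, sin -43.0°) = (20.84, -19.44). ∠MLT = 110.1°, so LT runs at -43.0° + (180° − 110.1°) = 26.90° from the x-axis; with |LT| = 18.6, T = L + 18.6·(cos 26.90°, sin 26.90°) = (37.43, -11.02). The perpendicularity gives TP at right angles to LT; with |TP| = 11.3 on the right of LT, P = T + 11.3·(0.4524, -0.8918) = (42.54, -21.10). Then |MP| = |P − M| = 47.49.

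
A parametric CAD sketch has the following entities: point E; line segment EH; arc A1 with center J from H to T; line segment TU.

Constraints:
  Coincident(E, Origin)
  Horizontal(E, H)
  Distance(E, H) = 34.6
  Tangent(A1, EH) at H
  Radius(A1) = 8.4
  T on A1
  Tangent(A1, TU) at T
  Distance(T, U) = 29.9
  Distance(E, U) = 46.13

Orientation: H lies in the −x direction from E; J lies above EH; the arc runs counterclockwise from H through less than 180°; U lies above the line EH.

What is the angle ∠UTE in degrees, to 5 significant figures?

106.93°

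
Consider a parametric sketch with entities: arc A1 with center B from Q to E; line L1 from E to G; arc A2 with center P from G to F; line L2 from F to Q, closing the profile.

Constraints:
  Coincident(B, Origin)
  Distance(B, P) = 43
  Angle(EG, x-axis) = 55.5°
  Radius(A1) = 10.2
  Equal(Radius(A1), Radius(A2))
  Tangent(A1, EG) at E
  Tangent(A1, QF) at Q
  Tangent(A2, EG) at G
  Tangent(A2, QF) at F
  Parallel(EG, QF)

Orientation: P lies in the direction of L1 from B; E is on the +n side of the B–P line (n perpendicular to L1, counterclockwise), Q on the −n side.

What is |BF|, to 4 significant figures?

44.19

Tangency of A1 to both parallel lines with radius 10.2 puts E and Q at B ± 10.2·n: E = (-8.406, 5.777), Q = (8.406, -5.777). Equal radii place G and F the same way about P: G = P + 10.2·n = (15.95, 41.21), F = P − 10.2·n = (32.76, 29.66). Then |BF| = |F − B| = 44.19.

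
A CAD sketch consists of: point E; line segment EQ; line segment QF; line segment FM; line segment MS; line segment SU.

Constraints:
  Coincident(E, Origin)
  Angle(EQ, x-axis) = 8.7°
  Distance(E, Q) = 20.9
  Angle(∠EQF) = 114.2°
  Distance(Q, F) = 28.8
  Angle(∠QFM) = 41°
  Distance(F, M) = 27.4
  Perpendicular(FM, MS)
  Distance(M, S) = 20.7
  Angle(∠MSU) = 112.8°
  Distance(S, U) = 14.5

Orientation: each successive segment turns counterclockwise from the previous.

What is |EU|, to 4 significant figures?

31.20

E is at the origin; EQ runs at 8.7° with length 20.9, so Q = (20.66, 3.161). ∠EQF = 114.2° gives QF at 74.50° from the x-axis; with |QF| = 28.8, F = (28.36, 30.91). ∠QFM = 41.0° gives FM at -146.5° from the x-axis; with |FM| = 27.4, M = (5.508, 15.79). FM is perpendicular to MS, so MS runs at -56.50°; with |MS| = 20.7, S = (16.93, -1.471). ∠MSU = 112.8° gives SU at 10.70° from the x-axis; with |SU| = 14.5, U = (31.18, 1.222). Then |EU| = |U − E| = 31.20.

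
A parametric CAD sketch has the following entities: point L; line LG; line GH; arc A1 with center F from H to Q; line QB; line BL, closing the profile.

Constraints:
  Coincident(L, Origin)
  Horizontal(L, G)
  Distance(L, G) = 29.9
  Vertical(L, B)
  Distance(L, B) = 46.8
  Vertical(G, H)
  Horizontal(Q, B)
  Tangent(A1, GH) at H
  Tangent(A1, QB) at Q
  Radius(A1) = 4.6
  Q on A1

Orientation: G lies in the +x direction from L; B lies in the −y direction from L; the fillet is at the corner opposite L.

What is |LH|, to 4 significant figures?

51.72

L is at the origin; LG is horizontal with |LG| = 29.9 and G on the +x side, so G = (29.90, 0.000). LB is vertical with |LB| = 46.8 and B on the −y side, so B = (0.000, -46.80). The virtual corner opposite L is at (29.90, -46.80). Tangency of A1 to GH means the radius FH is perpendicular to GH and the tangent condition forces FQ to be normal to QB, with radius 4.6, so the center F sits 4.6 in from both sides at F = (25.30, -42.20). That places the tangent points at H = (29.90, -42.20) on GH and Q = (25.30, -46.80) on QB. Then |LH| = |H − L| = 51.72.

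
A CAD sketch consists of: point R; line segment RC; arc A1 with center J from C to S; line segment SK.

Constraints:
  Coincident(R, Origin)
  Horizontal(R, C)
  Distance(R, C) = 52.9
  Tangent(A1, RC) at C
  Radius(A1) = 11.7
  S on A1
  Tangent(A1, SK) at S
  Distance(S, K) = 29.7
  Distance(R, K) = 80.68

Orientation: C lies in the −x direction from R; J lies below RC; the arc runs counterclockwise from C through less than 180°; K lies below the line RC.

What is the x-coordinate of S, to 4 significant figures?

-64.27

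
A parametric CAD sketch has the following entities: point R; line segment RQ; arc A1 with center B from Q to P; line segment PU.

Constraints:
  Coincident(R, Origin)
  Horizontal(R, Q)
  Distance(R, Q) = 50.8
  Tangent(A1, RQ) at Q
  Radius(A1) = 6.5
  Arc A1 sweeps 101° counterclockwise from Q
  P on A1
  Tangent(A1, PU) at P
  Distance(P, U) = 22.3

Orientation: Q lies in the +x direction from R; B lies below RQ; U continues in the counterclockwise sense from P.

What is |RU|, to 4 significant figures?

56.98

R is at the origin; R and Q share the same y with |RQ| = 50.8 and Q on the +x side, so Q = (50.80, 0.000). The tangent condition forces BQ to be normal to RQ, so B = Q + (0, -6.5) = (50.80, -6.500). On A1, Q sits at bearing 90° from B; a 101° counterclockwise sweep puts P at bearing 191°, so P = B + 6.5·(cos 191°, sin 191°) = (44.42, -7.740). The tangent condition forces BP to be normal to PU, so PU runs along (−sin 191°, cos 191°); with |PU| = 22.3, U = (48.67, -29.63). Then |RU| = |U − R| = 56.98.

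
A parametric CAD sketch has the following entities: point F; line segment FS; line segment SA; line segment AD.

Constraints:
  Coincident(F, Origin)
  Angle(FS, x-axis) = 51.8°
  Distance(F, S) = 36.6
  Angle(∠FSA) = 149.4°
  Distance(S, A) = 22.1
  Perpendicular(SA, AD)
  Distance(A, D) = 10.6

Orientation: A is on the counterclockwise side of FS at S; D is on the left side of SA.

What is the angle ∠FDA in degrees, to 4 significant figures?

98.52°

F is at the origin; FS runs at 51.8° with length 36.6, so S = 36.6·(cos 51.8°, sin 51.8°) = (22.63, 28.76). ∠FSA = 149.4°, so SA runs at 51.8° + (180° − 149.4°) = 82.40° from the x-axis; with |SA| = 22.1, A = S + 22.1·(cos 82.40°, sin 82.40°) = (25.56, 50.67). The perpendicularity gives AD at right angles to SA; with |AD| = 10.6 on the left of SA, D = A + 10.6·(-0.9912, 0.1323) = (15.05, 52.07). Then cos ∠FDA = DF·DA / (|DF||DA|), giving 98.52°.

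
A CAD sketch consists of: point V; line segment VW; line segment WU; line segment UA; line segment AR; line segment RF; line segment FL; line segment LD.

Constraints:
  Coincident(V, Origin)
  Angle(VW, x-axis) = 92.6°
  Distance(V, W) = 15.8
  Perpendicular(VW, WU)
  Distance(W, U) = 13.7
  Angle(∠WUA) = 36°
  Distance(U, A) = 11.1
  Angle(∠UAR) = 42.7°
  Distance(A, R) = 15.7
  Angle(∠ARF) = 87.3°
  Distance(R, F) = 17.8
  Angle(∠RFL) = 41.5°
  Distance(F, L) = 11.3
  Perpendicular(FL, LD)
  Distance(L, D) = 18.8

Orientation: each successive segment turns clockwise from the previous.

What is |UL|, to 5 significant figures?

1.4944

V is at the origin; VW runs at 92.6° with length 15.8, so W = (-0.71674, 15.784). VW ⟂ WU, so WU runs at 2.6000°; with |WU| = 13.7, U = (12.969, 16.405). ∠WUA = 36.0° gives UA at -141.40° from the x-axis; with |UA| = 11.1, A = (4.2943, 9.4801). ∠UAR = 42.7° gives AR at 81.300° from the x-axis; with |AR| = 15.7, R = (6.6691, 24.999). ∠ARF = 87.3° gives RF at -11.400° from the x-axis; with |RF| = 17.8, F = (24.118, 21.481). ∠RFL = 41.5° gives FL at -149.90° from the x-axis; with |FL| = 11.3, L = (14.342, 15.814). Then |UL| = |L − U| = 1.4944.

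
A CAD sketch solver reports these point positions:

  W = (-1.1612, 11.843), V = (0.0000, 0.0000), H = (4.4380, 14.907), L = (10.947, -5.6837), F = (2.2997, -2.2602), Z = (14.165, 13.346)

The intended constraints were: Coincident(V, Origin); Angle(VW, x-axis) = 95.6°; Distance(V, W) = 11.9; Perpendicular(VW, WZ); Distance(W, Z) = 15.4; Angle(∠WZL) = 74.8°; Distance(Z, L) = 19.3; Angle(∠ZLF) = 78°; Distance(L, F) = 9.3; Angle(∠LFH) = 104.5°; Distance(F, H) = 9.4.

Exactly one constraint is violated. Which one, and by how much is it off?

Distance(F, H) = 9.4 — off by 7.90.

V = (0.00, 0.00) ✓; VW at 95.60° ✓; |VW| = 11.90 ✓; ∠(VW, WZ) = 90.00° ✓; |WZ| = 15.40 ✓; ∠WZL = 74.80° ✓; |ZL| = 19.30 ✓; ∠ZLF = 78.00° ✓; |LF| = 9.300 ✓; ∠LFH = 104.5° ✓; |FH| = 17.30 ✗.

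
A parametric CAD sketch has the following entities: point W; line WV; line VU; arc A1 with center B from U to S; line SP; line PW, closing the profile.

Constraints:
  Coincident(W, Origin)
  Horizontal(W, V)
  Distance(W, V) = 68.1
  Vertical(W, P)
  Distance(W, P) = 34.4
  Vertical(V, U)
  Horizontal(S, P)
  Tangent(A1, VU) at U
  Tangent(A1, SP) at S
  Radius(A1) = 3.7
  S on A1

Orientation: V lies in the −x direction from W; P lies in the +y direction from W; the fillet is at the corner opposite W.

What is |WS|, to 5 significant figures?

73.012

W is at the origin; WV is horizontal with |WV| = 68.1 and V on the −x side, so V = (-68.100, 0.0000). WP is vertical with |WP| = 34.4 and P on the +y side, so P = (0.0000, 34.400). The virtual corner opposite W is at (-68.100, 34.400). Tangency of A1 to VU means the radius BU is perpendicular to VU and A1 meets SP tangentially, so BS is at right angles to SP, with radius 3.7, so the center B sits 3.7 in from both sides at B = (-64.400, 30.700). That places the tangent points at U = (-68.100, 30.700) on VU and S = (-64.400, 34.400) on SP. Then |WS| = |S − W| = 73.012.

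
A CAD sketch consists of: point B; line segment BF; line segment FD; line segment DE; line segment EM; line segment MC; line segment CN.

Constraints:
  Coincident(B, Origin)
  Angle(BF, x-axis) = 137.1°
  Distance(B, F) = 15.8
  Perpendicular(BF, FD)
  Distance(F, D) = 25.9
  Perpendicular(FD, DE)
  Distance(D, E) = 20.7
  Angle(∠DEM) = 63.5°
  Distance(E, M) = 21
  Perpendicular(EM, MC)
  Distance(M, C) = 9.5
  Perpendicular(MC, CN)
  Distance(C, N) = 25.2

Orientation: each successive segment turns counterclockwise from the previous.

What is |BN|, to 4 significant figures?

33.94

EM ⟂ MC, so MC runs at 163.6°; with |MC| = 9.5, C = (-17.23, 0.5194). MC ⟂ CN, so CN runs at -106.4°; with |CN| = 25.2, N = (-24.34, -23.66). Then |BN| = |N − B| = 33.94.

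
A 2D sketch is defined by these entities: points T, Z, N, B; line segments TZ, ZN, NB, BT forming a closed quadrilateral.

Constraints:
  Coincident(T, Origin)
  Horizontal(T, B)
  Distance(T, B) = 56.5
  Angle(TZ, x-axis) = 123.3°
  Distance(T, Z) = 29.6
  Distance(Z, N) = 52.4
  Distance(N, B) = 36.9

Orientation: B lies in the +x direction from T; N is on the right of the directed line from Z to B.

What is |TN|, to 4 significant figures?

24.42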